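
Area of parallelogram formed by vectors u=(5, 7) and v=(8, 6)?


|u x v| = |5*6 - 7*8|
= |30 - 56| = 26

26


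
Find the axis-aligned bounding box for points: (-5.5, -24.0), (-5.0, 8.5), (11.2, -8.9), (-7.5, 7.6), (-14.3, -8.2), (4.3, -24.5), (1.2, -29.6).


x range: [-14.3, 11.2]
y range: [-29.6, 8.5]
Bounding box: (-14.3,-29.6) to (11.2,8.5)

(-14.3,-29.6) to (11.2,8.5)


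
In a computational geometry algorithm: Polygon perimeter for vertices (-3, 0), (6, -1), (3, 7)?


Sides: (-3, 0)->(6, -1): sqrt(82) = 9.055385, (6, -1)->(3, 7): sqrt(73) = 8.544004, (3, 7)->(-3, 0): sqrt(85) = 9.219544
Sum = 26.818933
Perimeter = 26.8189

26.8189


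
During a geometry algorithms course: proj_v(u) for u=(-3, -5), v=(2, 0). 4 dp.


u.v = -6, |v| = sqrt(4) = 2
Scalar projection = u.v / |v| = -6 / sqrt(4) = -3

-3


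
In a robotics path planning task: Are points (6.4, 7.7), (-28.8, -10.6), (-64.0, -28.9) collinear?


Cross product: ((-28.8)-6.4)*((-28.9)-7.7) - ((-10.6)-7.7)*((-64)-6.4)
= 0

Yes, collinear


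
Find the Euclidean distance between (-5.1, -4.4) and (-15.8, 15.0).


dx=-10.7, dy=19.4
d^2 = (-10.7)^2 + 19.4^2 = 490.85
d = sqrt(490.85) = 22.1551

22.1551


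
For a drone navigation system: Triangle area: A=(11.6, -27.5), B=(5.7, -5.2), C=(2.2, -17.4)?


Area = |x_A(y_B-y_C) + x_B(y_C-y_A) + x_C(y_A-y_B)|/2
= |141.52 + 57.57 + (-49.06)|/2
= 150.03/2 = 75.015

75.015


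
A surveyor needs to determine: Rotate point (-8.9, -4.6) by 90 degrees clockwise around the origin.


90° CW: (x,y) -> (y, -x)
(-8.9,-4.6) -> (-4.6, 8.9)

(-4.6, 8.9)


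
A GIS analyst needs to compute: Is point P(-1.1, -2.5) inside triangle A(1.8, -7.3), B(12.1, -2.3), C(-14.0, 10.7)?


Cross products: AB x AP = 63.94, BC x BP = 176.82, CA x CP = 23.64
All same sign? yes

Yes, inside


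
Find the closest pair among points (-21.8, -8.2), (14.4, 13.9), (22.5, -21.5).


d(P0,P1) = 42.4129, d(P0,P2) = 46.2534, d(P1,P2) = 36.3149
Closest: P1 and P2

Closest pair: (14.4, 13.9) and (22.5, -21.5), distance = 36.3149


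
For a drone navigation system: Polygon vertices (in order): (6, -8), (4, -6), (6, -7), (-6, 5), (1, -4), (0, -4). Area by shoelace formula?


Shoelace sum: (6*(-6) - 4*(-8)) + (4*(-7) - 6*(-6)) + (6*5 - (-6)*(-7)) + ((-6)*(-4) - 1*5) + (1*(-4) - 0*(-4)) + (0*(-8) - 6*(-4))
= 31
Area = |31|/2 = 15.5

15.5


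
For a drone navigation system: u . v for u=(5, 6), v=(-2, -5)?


u . v = u_x*v_x + u_y*v_y = 5*(-2) + 6*(-5)
= (-10) + (-30) = -40

-40


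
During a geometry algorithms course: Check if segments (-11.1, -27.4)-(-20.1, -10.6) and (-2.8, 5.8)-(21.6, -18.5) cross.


Cross products: d1=-1011.77, d2=-820.55, d3=-438.24, d4=-629.46
d1*d2 < 0 and d3*d4 < 0? no

No, they don't intersect


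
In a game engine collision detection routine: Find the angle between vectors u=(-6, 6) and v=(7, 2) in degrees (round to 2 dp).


u.v = -30, |u| = sqrt(72) = 8.4853, |v| = sqrt(53) = 7.2801
cos(theta) = u.v/(|u||v|) = -30/sqrt(3816) = -0.485643
theta = acos(-0.485643) = 119.05 degrees

119.05 degrees


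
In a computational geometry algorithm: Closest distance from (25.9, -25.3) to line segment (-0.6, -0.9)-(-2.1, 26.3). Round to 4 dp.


Project P onto AB: t = 0 (clamped to [0,1])
Closest point on segment: (-0.6, -0.9)
Distance: 36.0224

36.0224


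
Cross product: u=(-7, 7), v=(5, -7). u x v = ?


u x v = u_x*v_y - u_y*v_x = (-7)*(-7) - 7*5
= 49 - 35 = 14

14


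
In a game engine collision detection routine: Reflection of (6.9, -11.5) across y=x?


Reflection over y=x: (x,y) -> (y,x)
(6.9, -11.5) -> (-11.5, 6.9)

(-11.5, 6.9)


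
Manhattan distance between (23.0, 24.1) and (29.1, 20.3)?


|23-29.1| + |24.1-20.3| = 6.1 + 3.8 = 9.9

9.9


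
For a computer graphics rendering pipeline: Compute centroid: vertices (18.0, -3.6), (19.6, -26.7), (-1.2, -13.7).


Centroid = ((x_A+x_B+x_C)/3, (y_A+y_B+y_C)/3)
= ((18+19.6+(-1.2))/3, ((-3.6)+(-26.7)+(-13.7))/3)
= (12.1333, -14.6667)

(12.1333, -14.6667)


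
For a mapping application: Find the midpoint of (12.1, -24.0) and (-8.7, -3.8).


M = ((12.1+(-8.7))/2, ((-24)+(-3.8))/2)
= (1.7, -13.9)

(1.7, -13.9)


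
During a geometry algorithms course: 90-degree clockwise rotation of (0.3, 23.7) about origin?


90° CW: (x,y) -> (y, -x)
(0.3,23.7) -> (23.7, -0.3)

(23.7, -0.3)


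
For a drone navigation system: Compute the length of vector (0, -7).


|u| = sqrt(0^2 + (-7)^2) = sqrt(49) = 7

7


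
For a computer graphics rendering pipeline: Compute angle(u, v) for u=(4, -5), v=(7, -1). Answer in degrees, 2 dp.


u.v = 33, |u| = sqrt(41) = 6.4031, |v| = sqrt(50) = 7.0711
cos(theta) = u.v/(|u||v|) = 33/sqrt(2050) = 0.728848
theta = acos(0.728848) = 43.21 degrees

43.21 degrees


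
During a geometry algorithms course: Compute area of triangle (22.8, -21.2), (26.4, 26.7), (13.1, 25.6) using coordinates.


Area = |x_A(y_B-y_C) + x_B(y_C-y_A) + x_C(y_A-y_B)|/2
= |25.08 + 1235.52 + (-627.49)|/2
= 633.11/2 = 316.555

316.555


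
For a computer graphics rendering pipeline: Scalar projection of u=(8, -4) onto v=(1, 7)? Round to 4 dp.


u.v = -20, |v| = sqrt(50) = 7.0711
Scalar projection = u.v / |v| = -20 / sqrt(50) = -2.8284

-2.8284


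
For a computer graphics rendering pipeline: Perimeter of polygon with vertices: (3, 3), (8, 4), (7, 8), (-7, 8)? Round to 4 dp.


Sides: (3, 3)->(8, 4): sqrt(26) = 5.09902, (8, 4)->(7, 8): sqrt(17) = 4.123106, (7, 8)->(-7, 8): sqrt(196) = 14, (-7, 8)->(3, 3): sqrt(125) = 11.18034
Sum = 34.402466
Perimeter = 34.4025

34.4025


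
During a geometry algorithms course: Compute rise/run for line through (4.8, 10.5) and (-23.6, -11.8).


slope = (y2-y1)/(x2-x1) = ((-11.8)-10.5)/((-23.6)-4.8) = (-22.3)/(-28.4) = 0.7852

0.7852


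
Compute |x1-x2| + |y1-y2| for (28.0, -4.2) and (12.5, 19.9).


|28-12.5| + |(-4.2)-19.9| = 15.5 + 24.1 = 39.6

39.6


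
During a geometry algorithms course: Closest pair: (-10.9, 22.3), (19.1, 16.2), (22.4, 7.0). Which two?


d(P0,P1) = 30.6139, d(P0,P2) = 36.6467, d(P1,P2) = 9.7739
Closest: P1 and P2

Closest pair: (19.1, 16.2) and (22.4, 7.0), distance = 9.7739


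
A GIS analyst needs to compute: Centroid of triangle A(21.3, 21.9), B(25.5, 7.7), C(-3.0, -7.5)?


Centroid = ((x_A+x_B+x_C)/3, (y_A+y_B+y_C)/3)
= ((21.3+25.5+(-3))/3, (21.9+7.7+(-7.5))/3)
= (14.6, 7.3667)

(14.6, 7.3667)


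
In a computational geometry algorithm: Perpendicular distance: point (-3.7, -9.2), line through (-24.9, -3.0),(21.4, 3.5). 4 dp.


|cross product| = 424.86
|line direction| = sqrt(2185.94) = 46.754
Distance = 424.86/sqrt(2185.94) = 9.0871

9.0871


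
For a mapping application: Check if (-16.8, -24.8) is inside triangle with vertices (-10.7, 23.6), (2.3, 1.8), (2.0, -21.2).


Cross products: AB x AP = -762.18, BC x BP = -431.32, CA x CP = 887.96
All same sign? no

No, outside


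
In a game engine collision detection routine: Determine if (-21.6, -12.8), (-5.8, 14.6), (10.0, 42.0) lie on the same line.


Cross product: ((-5.8)-(-21.6))*(42-(-12.8)) - (14.6-(-12.8))*(10-(-21.6))
= 0

Yes, collinear


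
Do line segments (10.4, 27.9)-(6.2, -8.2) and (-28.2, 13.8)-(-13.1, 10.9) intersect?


Cross products: d1=324.85, d2=-232.44, d3=-1334.24, d4=-776.95
d1*d2 < 0 and d3*d4 < 0? no

No, they don't intersect


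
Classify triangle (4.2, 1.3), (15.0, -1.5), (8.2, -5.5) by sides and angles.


Side lengths squared: AB^2=124.48, BC^2=62.24, CA^2=62.24
Sorted: [62.24, 62.24, 124.48]
By sides: Isosceles, By angles: Right

Isosceles, Right


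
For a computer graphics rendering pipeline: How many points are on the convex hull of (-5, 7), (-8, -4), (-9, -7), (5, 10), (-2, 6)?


Convex hull vertices (CCW): (-9, -7), (5, 10), (-5, 7)
Count = 3

3


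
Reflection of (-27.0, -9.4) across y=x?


Reflection over y=x: (x,y) -> (y,x)
(-27, -9.4) -> (-9.4, -27)

(-9.4, -27)


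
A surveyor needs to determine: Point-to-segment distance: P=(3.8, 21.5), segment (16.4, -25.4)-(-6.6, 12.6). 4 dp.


Project P onto AB: t = 1 (clamped to [0,1])
Closest point on segment: (-6.6, 12.6)
Distance: 13.6883

13.6883


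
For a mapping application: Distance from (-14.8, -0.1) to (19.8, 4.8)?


dx=34.6, dy=4.9
d^2 = 34.6^2 + 4.9^2 = 1221.17
d = sqrt(1221.17) = 34.9452

34.9452


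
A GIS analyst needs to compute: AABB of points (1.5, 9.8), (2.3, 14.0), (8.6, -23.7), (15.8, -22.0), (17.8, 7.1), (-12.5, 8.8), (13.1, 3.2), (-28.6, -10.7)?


x range: [-28.6, 17.8]
y range: [-23.7, 14]
Bounding box: (-28.6,-23.7) to (17.8,14)

(-28.6,-23.7) to (17.8,14)


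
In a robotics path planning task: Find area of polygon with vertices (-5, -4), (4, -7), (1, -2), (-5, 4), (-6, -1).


Shoelace sum: ((-5)*(-7) - 4*(-4)) + (4*(-2) - 1*(-7)) + (1*4 - (-5)*(-2)) + ((-5)*(-1) - (-6)*4) + ((-6)*(-4) - (-5)*(-1))
= 92
Area = |92|/2 = 46

46


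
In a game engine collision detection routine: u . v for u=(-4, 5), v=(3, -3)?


u . v = u_x*v_x + u_y*v_y = (-4)*3 + 5*(-3)
= (-12) + (-15) = -27

-27


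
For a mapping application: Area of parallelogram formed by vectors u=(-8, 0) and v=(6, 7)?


|u x v| = |(-8)*7 - 0*6|
= |(-56) - 0| = 56

56


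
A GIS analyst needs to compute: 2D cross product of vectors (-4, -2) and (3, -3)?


u x v = u_x*v_y - u_y*v_x = (-4)*(-3) - (-2)*3
= 12 - (-6) = 18

18


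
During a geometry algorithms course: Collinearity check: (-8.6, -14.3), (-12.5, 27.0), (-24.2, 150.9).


Cross product: ((-12.5)-(-8.6))*(150.9-(-14.3)) - (27-(-14.3))*((-24.2)-(-8.6))
= 0

Yes, collinear


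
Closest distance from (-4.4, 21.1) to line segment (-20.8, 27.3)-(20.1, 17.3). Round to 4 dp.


Project P onto AB: t = 0.4133 (clamped to [0,1])
Closest point on segment: (-3.8947, 23.1667)
Distance: 2.1276

2.1276


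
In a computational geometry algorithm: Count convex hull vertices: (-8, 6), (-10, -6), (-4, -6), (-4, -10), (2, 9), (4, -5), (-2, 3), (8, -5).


Convex hull vertices (CCW): (-10, -6), (-4, -10), (8, -5), (2, 9), (-8, 6)
Count = 5

5


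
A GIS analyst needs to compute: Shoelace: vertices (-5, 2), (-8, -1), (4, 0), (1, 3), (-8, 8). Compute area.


Shoelace sum: ((-5)*(-1) - (-8)*2) + ((-8)*0 - 4*(-1)) + (4*3 - 1*0) + (1*8 - (-8)*3) + ((-8)*2 - (-5)*8)
= 93
Area = |93|/2 = 46.5

46.5


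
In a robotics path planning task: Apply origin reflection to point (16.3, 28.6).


Reflection over origin: (x,y) -> (-x,-y)
(16.3, 28.6) -> (-16.3, -28.6)

(-16.3, -28.6)


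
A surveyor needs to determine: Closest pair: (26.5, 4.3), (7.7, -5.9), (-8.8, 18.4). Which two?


d(P0,P1) = 21.3888, d(P0,P2) = 38.0118, d(P1,P2) = 29.3724
Closest: P0 and P1

Closest pair: (26.5, 4.3) and (7.7, -5.9), distance = 21.3888


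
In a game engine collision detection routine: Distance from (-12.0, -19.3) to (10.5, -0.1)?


dx=22.5, dy=19.2
d^2 = 22.5^2 + 19.2^2 = 874.89
d = sqrt(874.89) = 29.5785

29.5785


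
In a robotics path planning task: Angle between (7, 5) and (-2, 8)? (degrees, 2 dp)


u.v = 26, |u| = sqrt(74) = 8.6023, |v| = sqrt(68) = 8.2462
cos(theta) = u.v/(|u||v|) = 26/sqrt(5032) = 0.366525
theta = acos(0.366525) = 68.5 degrees

68.5 degrees


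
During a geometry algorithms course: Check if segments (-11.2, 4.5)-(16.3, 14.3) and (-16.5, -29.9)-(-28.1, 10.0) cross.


Cross products: d1=-610.51, d2=-1821.44, d3=-894.06, d4=316.87
d1*d2 < 0 and d3*d4 < 0? no

No, they don't intersect


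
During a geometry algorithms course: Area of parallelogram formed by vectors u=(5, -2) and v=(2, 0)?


|u x v| = |5*0 - (-2)*2|
= |0 - (-4)| = 4

4


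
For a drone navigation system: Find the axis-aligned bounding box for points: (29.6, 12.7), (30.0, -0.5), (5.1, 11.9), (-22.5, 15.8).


x range: [-22.5, 30]
y range: [-0.5, 15.8]
Bounding box: (-22.5,-0.5) to (30,15.8)

(-22.5,-0.5) to (30,15.8)


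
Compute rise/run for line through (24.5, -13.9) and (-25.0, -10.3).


slope = (y2-y1)/(x2-x1) = ((-10.3)-(-13.9))/((-25)-24.5) = 3.6/(-49.5) = -0.0727

-0.0727


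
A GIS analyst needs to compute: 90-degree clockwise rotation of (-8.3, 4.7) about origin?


90° CW: (x,y) -> (y, -x)
(-8.3,4.7) -> (4.7, 8.3)

(4.7, 8.3)


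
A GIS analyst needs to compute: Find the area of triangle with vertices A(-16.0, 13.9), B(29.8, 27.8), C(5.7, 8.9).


Area = |x_A(y_B-y_C) + x_B(y_C-y_A) + x_C(y_A-y_B)|/2
= |(-302.4) + (-149) + (-79.23)|/2
= 530.63/2 = 265.315

265.315


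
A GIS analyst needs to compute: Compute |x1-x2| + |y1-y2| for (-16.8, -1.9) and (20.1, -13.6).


|(-16.8)-20.1| + |(-1.9)-(-13.6)| = 36.9 + 11.7 = 48.6

48.6


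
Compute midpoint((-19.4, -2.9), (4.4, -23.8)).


M = (((-19.4)+4.4)/2, ((-2.9)+(-23.8))/2)
= (-7.5, -13.35)

(-7.5, -13.35)


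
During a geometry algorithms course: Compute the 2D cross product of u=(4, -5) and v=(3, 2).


u x v = u_x*v_y - u_y*v_x = 4*2 - (-5)*3
= 8 - (-15) = 23

23


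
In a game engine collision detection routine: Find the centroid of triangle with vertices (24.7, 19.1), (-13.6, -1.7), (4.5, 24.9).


Centroid = ((x_A+x_B+x_C)/3, (y_A+y_B+y_C)/3)
= ((24.7+(-13.6)+4.5)/3, (19.1+(-1.7)+24.9)/3)
= (5.2, 14.1)

(5.2, 14.1)


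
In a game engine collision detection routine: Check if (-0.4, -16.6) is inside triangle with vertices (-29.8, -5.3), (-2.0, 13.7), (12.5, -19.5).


Cross products: AB x AP = -872.74, BC x BP = -386.23, CA x CP = 60.51
All same sign? no

No, outside


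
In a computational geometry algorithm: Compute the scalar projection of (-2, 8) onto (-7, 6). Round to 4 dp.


u.v = 62, |v| = sqrt(85) = 9.2195
Scalar projection = u.v / |v| = 62 / sqrt(85) = 6.7248

6.7248


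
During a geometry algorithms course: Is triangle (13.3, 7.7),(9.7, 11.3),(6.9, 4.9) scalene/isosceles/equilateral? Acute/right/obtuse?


Side lengths squared: AB^2=25.92, BC^2=48.8, CA^2=48.8
Sorted: [25.92, 48.8, 48.8]
By sides: Isosceles, By angles: Acute

Isosceles, Acute


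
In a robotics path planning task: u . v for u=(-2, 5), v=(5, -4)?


u . v = u_x*v_x + u_y*v_y = (-2)*5 + 5*(-4)
= (-10) + (-20) = -30

-30


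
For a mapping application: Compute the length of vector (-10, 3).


|u| = sqrt((-10)^2 + 3^2) = sqrt(109) = 10.4403

10.4403


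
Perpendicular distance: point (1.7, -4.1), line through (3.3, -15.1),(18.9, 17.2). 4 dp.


|cross product| = 223.28
|line direction| = sqrt(1286.65) = 35.8699
Distance = 223.28/sqrt(1286.65) = 6.2247

6.2247


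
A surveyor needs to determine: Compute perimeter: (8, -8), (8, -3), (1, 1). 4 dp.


Sides: (8, -8)->(8, -3): sqrt(25) = 5, (8, -3)->(1, 1): sqrt(65) = 8.062258, (1, 1)->(8, -8): sqrt(130) = 11.401754
Sum = 24.464012
Perimeter = 24.464

24.464


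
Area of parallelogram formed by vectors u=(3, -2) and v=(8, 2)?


|u x v| = |3*2 - (-2)*8|
= |6 - (-16)| = 22

22


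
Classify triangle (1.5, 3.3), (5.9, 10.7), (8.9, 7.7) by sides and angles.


Side lengths squared: AB^2=74.12, BC^2=18, CA^2=74.12
Sorted: [18, 74.12, 74.12]
By sides: Isosceles, By angles: Acute

Isosceles, Acute


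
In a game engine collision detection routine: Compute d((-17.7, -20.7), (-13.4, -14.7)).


dx=4.3, dy=6
d^2 = 4.3^2 + 6^2 = 54.49
d = sqrt(54.49) = 7.3817

7.3817


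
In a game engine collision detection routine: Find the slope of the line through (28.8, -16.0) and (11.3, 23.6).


slope = (y2-y1)/(x2-x1) = (23.6-(-16))/(11.3-28.8) = 39.6/(-17.5) = -2.2629

-2.2629


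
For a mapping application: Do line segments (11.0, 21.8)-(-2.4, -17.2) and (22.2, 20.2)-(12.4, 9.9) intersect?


Cross products: d1=-131.04, d2=113.14, d3=458.24, d4=214.06
d1*d2 < 0 and d3*d4 < 0? no

No, they don't intersect


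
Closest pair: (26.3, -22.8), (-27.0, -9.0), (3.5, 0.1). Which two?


d(P0,P1) = 55.0575, d(P0,P2) = 32.3149, d(P1,P2) = 31.8286
Closest: P1 and P2

Closest pair: (-27.0, -9.0) and (3.5, 0.1), distance = 31.8286


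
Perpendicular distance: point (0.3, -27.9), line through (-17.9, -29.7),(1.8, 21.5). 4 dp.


|cross product| = 896.38
|line direction| = sqrt(3009.53) = 54.8592
Distance = 896.38/sqrt(3009.53) = 16.3397

16.3397


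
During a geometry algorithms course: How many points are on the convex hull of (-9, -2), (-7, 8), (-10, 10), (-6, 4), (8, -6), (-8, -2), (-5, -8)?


Convex hull vertices (CCW): (-10, 10), (-9, -2), (-5, -8), (8, -6), (-7, 8)
Count = 5

5


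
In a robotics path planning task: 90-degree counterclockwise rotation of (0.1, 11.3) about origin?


90° CCW: (x,y) -> (-y, x)
(0.1,11.3) -> (-11.3, 0.1)

(-11.3, 0.1)


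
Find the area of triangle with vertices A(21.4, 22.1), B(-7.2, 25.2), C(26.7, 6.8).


Area = |x_A(y_B-y_C) + x_B(y_C-y_A) + x_C(y_A-y_B)|/2
= |393.76 + 110.16 + (-82.77)|/2
= 421.15/2 = 210.575

210.575


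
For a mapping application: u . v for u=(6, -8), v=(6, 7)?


u . v = u_x*v_x + u_y*v_y = 6*6 + (-8)*7
= 36 + (-56) = -20

-20


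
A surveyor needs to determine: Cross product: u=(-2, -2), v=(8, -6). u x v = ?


u x v = u_x*v_y - u_y*v_x = (-2)*(-6) - (-2)*8
= 12 - (-16) = 28

28


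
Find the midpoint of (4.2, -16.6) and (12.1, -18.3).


M = ((4.2+12.1)/2, ((-16.6)+(-18.3))/2)
= (8.15, -17.45)

(8.15, -17.45)


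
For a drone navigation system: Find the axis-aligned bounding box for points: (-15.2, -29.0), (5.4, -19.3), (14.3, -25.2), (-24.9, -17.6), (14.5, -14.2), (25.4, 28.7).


x range: [-24.9, 25.4]
y range: [-29, 28.7]
Bounding box: (-24.9,-29) to (25.4,28.7)

(-24.9,-29) to (25.4,28.7)


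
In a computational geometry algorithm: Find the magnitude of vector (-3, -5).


|u| = sqrt((-3)^2 + (-5)^2) = sqrt(34) = 5.831

5.831


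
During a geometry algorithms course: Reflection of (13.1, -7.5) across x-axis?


Reflection over x-axis: (x,y) -> (x,-y)
(13.1, -7.5) -> (13.1, 7.5)

(13.1, 7.5)


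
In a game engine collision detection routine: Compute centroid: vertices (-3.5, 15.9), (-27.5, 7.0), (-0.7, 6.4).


Centroid = ((x_A+x_B+x_C)/3, (y_A+y_B+y_C)/3)
= (((-3.5)+(-27.5)+(-0.7))/3, (15.9+7+6.4)/3)
= (-10.5667, 9.7667)

(-10.5667, 9.7667)


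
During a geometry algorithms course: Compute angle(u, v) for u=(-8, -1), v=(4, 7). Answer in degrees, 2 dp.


u.v = -39, |u| = sqrt(65) = 8.0623, |v| = sqrt(65) = 8.0623
cos(theta) = u.v/(|u||v|) = -39/sqrt(4225) = -0.6
theta = acos(-0.6) = 126.87 degrees

126.87 degrees


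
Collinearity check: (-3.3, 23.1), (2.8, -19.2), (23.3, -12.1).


Cross product: (2.8-(-3.3))*((-12.1)-23.1) - ((-19.2)-23.1)*(23.3-(-3.3))
= 910.46

No, not collinear


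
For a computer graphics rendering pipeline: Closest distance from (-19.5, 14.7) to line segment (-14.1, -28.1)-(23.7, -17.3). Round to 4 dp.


Project P onto AB: t = 0.167 (clamped to [0,1])
Closest point on segment: (-7.7868, -26.2962)
Distance: 42.6367

42.6367


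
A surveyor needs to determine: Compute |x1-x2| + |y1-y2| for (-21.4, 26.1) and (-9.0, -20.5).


|(-21.4)-(-9)| + |26.1-(-20.5)| = 12.4 + 46.6 = 59

59


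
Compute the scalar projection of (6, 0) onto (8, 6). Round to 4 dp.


u.v = 48, |v| = sqrt(100) = 10
Scalar projection = u.v / |v| = 48 / sqrt(100) = 4.8

4.8


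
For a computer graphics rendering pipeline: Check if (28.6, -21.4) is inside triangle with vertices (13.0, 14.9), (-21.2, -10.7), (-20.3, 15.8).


Cross products: AB x AP = 1640.82, BC x BP = -1329.33, CA x CP = -1194.75
All same sign? no

No, outside


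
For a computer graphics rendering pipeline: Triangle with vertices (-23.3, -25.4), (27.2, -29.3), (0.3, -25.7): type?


Side lengths squared: AB^2=2565.46, BC^2=736.57, CA^2=557.05
Sorted: [557.05, 736.57, 2565.46]
By sides: Scalene, By angles: Obtuse

Scalene, Obtuse


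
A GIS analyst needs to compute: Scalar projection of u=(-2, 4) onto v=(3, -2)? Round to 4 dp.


u.v = -14, |v| = sqrt(13) = 3.6056
Scalar projection = u.v / |v| = -14 / sqrt(13) = -3.8829

-3.8829


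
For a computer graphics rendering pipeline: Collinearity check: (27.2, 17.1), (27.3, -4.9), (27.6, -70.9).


Cross product: (27.3-27.2)*((-70.9)-17.1) - ((-4.9)-17.1)*(27.6-27.2)
= 0

Yes, collinear


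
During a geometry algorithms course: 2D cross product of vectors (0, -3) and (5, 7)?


u x v = u_x*v_y - u_y*v_x = 0*7 - (-3)*5
= 0 - (-15) = 15

15


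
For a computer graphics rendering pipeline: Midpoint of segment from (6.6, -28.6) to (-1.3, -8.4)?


M = ((6.6+(-1.3))/2, ((-28.6)+(-8.4))/2)
= (2.65, -18.5)

(2.65, -18.5)


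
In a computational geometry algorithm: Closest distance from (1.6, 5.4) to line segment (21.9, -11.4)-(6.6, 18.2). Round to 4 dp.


Project P onto AB: t = 0.7276 (clamped to [0,1])
Closest point on segment: (10.767, 10.1383)
Distance: 10.3192

10.3192


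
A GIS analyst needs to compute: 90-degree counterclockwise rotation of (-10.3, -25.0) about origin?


90° CCW: (x,y) -> (-y, x)
(-10.3,-25) -> (25, -10.3)

(25, -10.3)


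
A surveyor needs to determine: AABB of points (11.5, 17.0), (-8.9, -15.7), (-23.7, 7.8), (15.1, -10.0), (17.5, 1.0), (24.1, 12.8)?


x range: [-23.7, 24.1]
y range: [-15.7, 17]
Bounding box: (-23.7,-15.7) to (24.1,17)

(-23.7,-15.7) to (24.1,17)


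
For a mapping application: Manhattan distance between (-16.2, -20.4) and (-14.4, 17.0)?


|(-16.2)-(-14.4)| + |(-20.4)-17| = 1.8 + 37.4 = 39.2

39.2


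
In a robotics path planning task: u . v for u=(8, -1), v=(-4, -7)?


u . v = u_x*v_x + u_y*v_y = 8*(-4) + (-1)*(-7)
= (-32) + 7 = -25

-25


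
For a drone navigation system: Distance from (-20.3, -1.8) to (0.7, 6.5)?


dx=21, dy=8.3
d^2 = 21^2 + 8.3^2 = 509.89
d = sqrt(509.89) = 22.5807

22.5807


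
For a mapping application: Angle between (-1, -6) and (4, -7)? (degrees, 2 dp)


u.v = 38, |u| = sqrt(37) = 6.0828, |v| = sqrt(65) = 8.0623
cos(theta) = u.v/(|u||v|) = 38/sqrt(2405) = 0.774865
theta = acos(0.774865) = 39.21 degrees

39.21 degrees


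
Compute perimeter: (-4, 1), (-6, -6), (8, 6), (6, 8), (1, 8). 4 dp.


Sides: (-4, 1)->(-6, -6): sqrt(53) = 7.28011, (-6, -6)->(8, 6): sqrt(340) = 18.439089, (8, 6)->(6, 8): sqrt(8) = 2.828427, (6, 8)->(1, 8): sqrt(25) = 5, (1, 8)->(-4, 1): sqrt(74) = 8.602325
Sum = 42.149951
Perimeter = 42.15

42.15


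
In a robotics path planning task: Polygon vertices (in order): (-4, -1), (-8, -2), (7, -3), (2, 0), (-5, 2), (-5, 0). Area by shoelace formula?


Shoelace sum: ((-4)*(-2) - (-8)*(-1)) + ((-8)*(-3) - 7*(-2)) + (7*0 - 2*(-3)) + (2*2 - (-5)*0) + ((-5)*0 - (-5)*2) + ((-5)*(-1) - (-4)*0)
= 63
Area = |63|/2 = 31.5

31.5


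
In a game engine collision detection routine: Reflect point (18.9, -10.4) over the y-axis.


Reflection over y-axis: (x,y) -> (-x,y)
(18.9, -10.4) -> (-18.9, -10.4)

(-18.9, -10.4)


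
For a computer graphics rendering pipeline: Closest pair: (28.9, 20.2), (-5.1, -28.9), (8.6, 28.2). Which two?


d(P0,P1) = 59.7228, d(P0,P2) = 21.8195, d(P1,P2) = 58.7205
Closest: P0 and P2

Closest pair: (28.9, 20.2) and (8.6, 28.2), distance = 21.8195


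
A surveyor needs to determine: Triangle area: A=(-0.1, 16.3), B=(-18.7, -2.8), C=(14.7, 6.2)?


Area = |x_A(y_B-y_C) + x_B(y_C-y_A) + x_C(y_A-y_B)|/2
= |0.9 + 188.87 + 280.77|/2
= 470.54/2 = 235.27

235.27


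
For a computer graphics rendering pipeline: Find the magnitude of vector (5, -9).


|u| = sqrt(5^2 + (-9)^2) = sqrt(106) = 10.2956

10.2956


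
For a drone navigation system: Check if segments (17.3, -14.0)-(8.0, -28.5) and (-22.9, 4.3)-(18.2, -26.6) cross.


Cross products: d1=490.05, d2=-393.27, d3=-753.09, d4=130.23
d1*d2 < 0 and d3*d4 < 0? yes

Yes, they intersect


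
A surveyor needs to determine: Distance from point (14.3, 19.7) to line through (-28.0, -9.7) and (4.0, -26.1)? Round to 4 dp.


|cross product| = 1634.52
|line direction| = sqrt(1292.96) = 35.9578
Distance = 1634.52/sqrt(1292.96) = 45.4567

45.4567


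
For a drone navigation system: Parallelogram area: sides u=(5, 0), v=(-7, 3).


|u x v| = |5*3 - 0*(-7)|
= |15 - 0| = 15

15


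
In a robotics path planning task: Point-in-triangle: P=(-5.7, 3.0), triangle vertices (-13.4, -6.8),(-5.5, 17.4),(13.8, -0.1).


Cross products: AB x AP = -108.92, BC x BP = -281.42, CA x CP = -214.97
All same sign? yes

Yes, inside


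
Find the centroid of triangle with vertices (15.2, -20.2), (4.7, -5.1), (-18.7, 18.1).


Centroid = ((x_A+x_B+x_C)/3, (y_A+y_B+y_C)/3)
= ((15.2+4.7+(-18.7))/3, ((-20.2)+(-5.1)+18.1)/3)
= (0.4, -2.4)

(0.4, -2.4)


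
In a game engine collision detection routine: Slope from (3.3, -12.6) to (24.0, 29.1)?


slope = (y2-y1)/(x2-x1) = (29.1-(-12.6))/(24-3.3) = 41.7/20.7 = 2.0145

2.0145


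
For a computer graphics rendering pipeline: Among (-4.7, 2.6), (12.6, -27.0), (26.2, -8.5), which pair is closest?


d(P0,P1) = 34.2848, d(P0,P2) = 32.8332, d(P1,P2) = 22.9611
Closest: P1 and P2

Closest pair: (12.6, -27.0) and (26.2, -8.5), distance = 22.9611


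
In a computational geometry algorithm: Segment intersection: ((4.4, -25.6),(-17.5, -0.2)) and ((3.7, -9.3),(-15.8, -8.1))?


Cross products: d1=317.01, d2=-152.01, d3=-339.19, d4=129.83
d1*d2 < 0 and d3*d4 < 0? yes

Yes, they intersect


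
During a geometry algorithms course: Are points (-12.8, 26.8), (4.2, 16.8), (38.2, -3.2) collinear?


Cross product: (4.2-(-12.8))*((-3.2)-26.8) - (16.8-26.8)*(38.2-(-12.8))
= 0

Yes, collinear


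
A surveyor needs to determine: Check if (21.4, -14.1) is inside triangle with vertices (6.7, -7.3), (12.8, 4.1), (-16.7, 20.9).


Cross products: AB x AP = -209.06, BC x BP = 392.42, CA x CP = 255.42
All same sign? no

No, outside


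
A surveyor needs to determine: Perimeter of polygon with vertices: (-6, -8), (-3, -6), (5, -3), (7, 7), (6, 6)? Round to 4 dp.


Sides: (-6, -8)->(-3, -6): sqrt(13) = 3.605551, (-3, -6)->(5, -3): sqrt(73) = 8.544004, (5, -3)->(7, 7): sqrt(104) = 10.198039, (7, 7)->(6, 6): sqrt(2) = 1.414214, (6, 6)->(-6, -8): sqrt(340) = 18.439089
Sum = 42.200897
Perimeter = 42.2009

42.2009


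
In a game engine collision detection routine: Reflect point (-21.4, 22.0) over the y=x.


Reflection over y=x: (x,y) -> (y,x)
(-21.4, 22) -> (22, -21.4)

(22, -21.4)


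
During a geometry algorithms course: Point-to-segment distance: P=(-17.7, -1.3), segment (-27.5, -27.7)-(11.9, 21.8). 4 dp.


Project P onto AB: t = 0.423 (clamped to [0,1])
Closest point on segment: (-10.8356, -6.7638)
Distance: 8.7734

8.7734


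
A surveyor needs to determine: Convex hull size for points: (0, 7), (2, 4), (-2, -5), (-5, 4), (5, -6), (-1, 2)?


Convex hull vertices (CCW): (-5, 4), (-2, -5), (5, -6), (2, 4), (0, 7)
Count = 5

5


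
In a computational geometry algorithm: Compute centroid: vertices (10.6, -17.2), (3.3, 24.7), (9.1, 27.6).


Centroid = ((x_A+x_B+x_C)/3, (y_A+y_B+y_C)/3)
= ((10.6+3.3+9.1)/3, ((-17.2)+24.7+27.6)/3)
= (7.6667, 11.7)

(7.6667, 11.7)


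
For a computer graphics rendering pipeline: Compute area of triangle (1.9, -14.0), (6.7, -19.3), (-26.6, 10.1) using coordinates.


Area = |x_A(y_B-y_C) + x_B(y_C-y_A) + x_C(y_A-y_B)|/2
= |(-55.86) + 161.47 + (-140.98)|/2
= 35.37/2 = 17.685

17.685


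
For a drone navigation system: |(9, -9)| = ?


|u| = sqrt(9^2 + (-9)^2) = sqrt(162) = 12.7279

12.7279


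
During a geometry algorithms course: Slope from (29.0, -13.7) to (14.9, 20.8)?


slope = (y2-y1)/(x2-x1) = (20.8-(-13.7))/(14.9-29) = 34.5/(-14.1) = -2.4468

-2.4468


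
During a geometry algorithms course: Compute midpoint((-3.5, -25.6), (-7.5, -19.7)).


M = (((-3.5)+(-7.5))/2, ((-25.6)+(-19.7))/2)
= (-5.5, -22.65)

(-5.5, -22.65)


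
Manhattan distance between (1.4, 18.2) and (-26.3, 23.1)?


|1.4-(-26.3)| + |18.2-23.1| = 27.7 + 4.9 = 32.6

32.6


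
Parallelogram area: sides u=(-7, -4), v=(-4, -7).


|u x v| = |(-7)*(-7) - (-4)*(-4)|
= |49 - 16| = 33

33


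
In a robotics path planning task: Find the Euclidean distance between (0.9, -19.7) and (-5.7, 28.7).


dx=-6.6, dy=48.4
d^2 = (-6.6)^2 + 48.4^2 = 2386.12
d = sqrt(2386.12) = 48.8479

48.8479


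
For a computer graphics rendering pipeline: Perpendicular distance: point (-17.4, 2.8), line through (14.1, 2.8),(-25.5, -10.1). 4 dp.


|cross product| = 406.35
|line direction| = sqrt(1734.57) = 41.6482
Distance = 406.35/sqrt(1734.57) = 9.7567

9.7567


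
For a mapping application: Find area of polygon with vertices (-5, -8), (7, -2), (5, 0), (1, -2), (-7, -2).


Shoelace sum: ((-5)*(-2) - 7*(-8)) + (7*0 - 5*(-2)) + (5*(-2) - 1*0) + (1*(-2) - (-7)*(-2)) + ((-7)*(-8) - (-5)*(-2))
= 96
Area = |96|/2 = 48

48


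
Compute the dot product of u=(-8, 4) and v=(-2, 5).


u . v = u_x*v_x + u_y*v_y = (-8)*(-2) + 4*5
= 16 + 20 = 36

36


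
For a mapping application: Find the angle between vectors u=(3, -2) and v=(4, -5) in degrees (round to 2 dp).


u.v = 22, |u| = sqrt(13) = 3.6056, |v| = sqrt(41) = 6.4031
cos(theta) = u.v/(|u||v|) = 22/sqrt(533) = 0.952926
theta = acos(0.952926) = 17.65 degrees

17.65 degrees


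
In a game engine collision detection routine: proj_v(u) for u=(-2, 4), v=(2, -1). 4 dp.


u.v = -8, |v| = sqrt(5) = 2.2361
Scalar projection = u.v / |v| = -8 / sqrt(5) = -3.5777

-3.5777


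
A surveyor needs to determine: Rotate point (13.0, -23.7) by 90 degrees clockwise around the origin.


90° CW: (x,y) -> (y, -x)
(13,-23.7) -> (-23.7, -13)

(-23.7, -13)


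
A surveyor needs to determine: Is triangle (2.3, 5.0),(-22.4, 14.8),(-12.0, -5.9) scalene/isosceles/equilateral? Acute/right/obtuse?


Side lengths squared: AB^2=706.13, BC^2=536.65, CA^2=323.3
Sorted: [323.3, 536.65, 706.13]
By sides: Scalene, By angles: Acute

Scalene, Acute


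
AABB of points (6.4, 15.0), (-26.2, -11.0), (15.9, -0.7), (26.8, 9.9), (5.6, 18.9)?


x range: [-26.2, 26.8]
y range: [-11, 18.9]
Bounding box: (-26.2,-11) to (26.8,18.9)

(-26.2,-11) to (26.8,18.9)


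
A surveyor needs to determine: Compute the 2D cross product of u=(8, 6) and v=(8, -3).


u x v = u_x*v_y - u_y*v_x = 8*(-3) - 6*8
= (-24) - 48 = -72

-72


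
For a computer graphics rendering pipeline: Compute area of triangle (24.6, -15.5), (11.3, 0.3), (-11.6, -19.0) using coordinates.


Area = |x_A(y_B-y_C) + x_B(y_C-y_A) + x_C(y_A-y_B)|/2
= |474.78 + (-39.55) + 183.28|/2
= 618.51/2 = 309.255

309.255


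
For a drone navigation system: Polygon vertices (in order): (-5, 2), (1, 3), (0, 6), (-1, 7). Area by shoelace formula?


Shoelace sum: ((-5)*3 - 1*2) + (1*6 - 0*3) + (0*7 - (-1)*6) + ((-1)*2 - (-5)*7)
= 28
Area = |28|/2 = 14

14


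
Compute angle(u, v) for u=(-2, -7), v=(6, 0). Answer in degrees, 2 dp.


u.v = -12, |u| = sqrt(53) = 7.2801, |v| = sqrt(36) = 6
cos(theta) = u.v/(|u||v|) = -12/sqrt(1908) = -0.274721
theta = acos(-0.274721) = 105.95 degrees

105.95 degrees


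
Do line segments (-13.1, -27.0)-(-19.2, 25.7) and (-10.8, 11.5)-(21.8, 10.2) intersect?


Cross products: d1=-1258.09, d2=452, d3=-356.06, d4=-2066.15
d1*d2 < 0 and d3*d4 < 0? no

No, they don't intersect


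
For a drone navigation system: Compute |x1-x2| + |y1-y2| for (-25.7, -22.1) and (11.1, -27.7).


|(-25.7)-11.1| + |(-22.1)-(-27.7)| = 36.8 + 5.6 = 42.4

42.4


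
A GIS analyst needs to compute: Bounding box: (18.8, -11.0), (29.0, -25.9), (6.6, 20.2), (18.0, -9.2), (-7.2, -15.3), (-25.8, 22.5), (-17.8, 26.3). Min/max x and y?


x range: [-25.8, 29]
y range: [-25.9, 26.3]
Bounding box: (-25.8,-25.9) to (29,26.3)

(-25.8,-25.9) to (29,26.3)


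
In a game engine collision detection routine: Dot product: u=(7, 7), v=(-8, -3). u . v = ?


u . v = u_x*v_x + u_y*v_y = 7*(-8) + 7*(-3)
= (-56) + (-21) = -77

-77


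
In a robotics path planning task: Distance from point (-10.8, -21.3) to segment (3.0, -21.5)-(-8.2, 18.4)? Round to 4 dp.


Project P onto AB: t = 0.0946 (clamped to [0,1])
Closest point on segment: (1.94, -17.7239)
Distance: 13.2324

13.2324


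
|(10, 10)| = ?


|u| = sqrt(10^2 + 10^2) = sqrt(200) = 14.1421

14.1421


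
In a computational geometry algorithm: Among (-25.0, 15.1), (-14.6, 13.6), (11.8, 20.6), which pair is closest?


d(P0,P1) = 10.5076, d(P0,P2) = 37.2087, d(P1,P2) = 27.3123
Closest: P0 and P1

Closest pair: (-25.0, 15.1) and (-14.6, 13.6), distance = 10.5076


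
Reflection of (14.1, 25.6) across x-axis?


Reflection over x-axis: (x,y) -> (x,-y)
(14.1, 25.6) -> (14.1, -25.6)

(14.1, -25.6)


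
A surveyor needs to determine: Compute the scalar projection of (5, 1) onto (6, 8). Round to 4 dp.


u.v = 38, |v| = sqrt(100) = 10
Scalar projection = u.v / |v| = 38 / sqrt(100) = 3.8

3.8


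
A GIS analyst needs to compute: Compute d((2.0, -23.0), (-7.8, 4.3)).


dx=-9.8, dy=27.3
d^2 = (-9.8)^2 + 27.3^2 = 841.33
d = sqrt(841.33) = 29.0057

29.0057


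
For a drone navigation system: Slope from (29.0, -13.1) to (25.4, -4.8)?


slope = (y2-y1)/(x2-x1) = ((-4.8)-(-13.1))/(25.4-29) = 8.3/(-3.6) = -2.3056

-2.3056


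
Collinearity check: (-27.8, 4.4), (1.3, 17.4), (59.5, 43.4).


Cross product: (1.3-(-27.8))*(43.4-4.4) - (17.4-4.4)*(59.5-(-27.8))
= 0

Yes, collinear


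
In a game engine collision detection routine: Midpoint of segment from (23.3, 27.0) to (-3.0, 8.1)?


M = ((23.3+(-3))/2, (27+8.1)/2)
= (10.15, 17.55)

(10.15, 17.55)


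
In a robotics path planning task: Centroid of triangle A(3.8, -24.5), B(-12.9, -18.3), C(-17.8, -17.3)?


Centroid = ((x_A+x_B+x_C)/3, (y_A+y_B+y_C)/3)
= ((3.8+(-12.9)+(-17.8))/3, ((-24.5)+(-18.3)+(-17.3))/3)
= (-8.9667, -20.0333)

(-8.9667, -20.0333)


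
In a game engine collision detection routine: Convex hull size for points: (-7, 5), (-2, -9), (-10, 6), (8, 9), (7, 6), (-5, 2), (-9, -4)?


Convex hull vertices (CCW): (-10, 6), (-9, -4), (-2, -9), (7, 6), (8, 9)
Count = 5

5


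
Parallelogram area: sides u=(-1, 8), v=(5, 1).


|u x v| = |(-1)*1 - 8*5|
= |(-1) - 40| = 41

41


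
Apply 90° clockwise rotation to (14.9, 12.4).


90° CW: (x,y) -> (y, -x)
(14.9,12.4) -> (12.4, -14.9)

(12.4, -14.9)


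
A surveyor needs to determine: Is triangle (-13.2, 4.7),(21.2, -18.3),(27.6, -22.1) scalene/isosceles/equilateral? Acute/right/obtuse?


Side lengths squared: AB^2=1712.36, BC^2=55.4, CA^2=2382.88
Sorted: [55.4, 1712.36, 2382.88]
By sides: Scalene, By angles: Obtuse

Scalene, Obtuse


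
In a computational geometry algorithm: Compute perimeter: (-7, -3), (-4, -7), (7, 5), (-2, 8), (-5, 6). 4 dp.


Sides: (-7, -3)->(-4, -7): sqrt(25) = 5, (-4, -7)->(7, 5): sqrt(265) = 16.278821, (7, 5)->(-2, 8): sqrt(90) = 9.486833, (-2, 8)->(-5, 6): sqrt(13) = 3.605551, (-5, 6)->(-7, -3): sqrt(85) = 9.219544
Sum = 43.590749
Perimeter = 43.5907

43.5907


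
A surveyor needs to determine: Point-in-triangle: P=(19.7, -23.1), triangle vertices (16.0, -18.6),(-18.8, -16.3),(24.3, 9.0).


Cross products: AB x AP = 148.09, BC x BP = -1267.13, CA x CP = 139.47
All same sign? no

No, outside


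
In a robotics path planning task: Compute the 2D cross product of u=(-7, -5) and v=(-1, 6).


u x v = u_x*v_y - u_y*v_x = (-7)*6 - (-5)*(-1)
= (-42) - 5 = -47

-47


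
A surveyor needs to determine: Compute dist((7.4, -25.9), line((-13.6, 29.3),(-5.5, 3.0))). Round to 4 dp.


|cross product| = 105.18
|line direction| = sqrt(757.3) = 27.5191
Distance = 105.18/sqrt(757.3) = 3.8221

3.8221


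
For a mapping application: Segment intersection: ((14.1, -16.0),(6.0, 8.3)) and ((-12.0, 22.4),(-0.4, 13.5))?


Cross products: d1=-213.15, d2=-3.36, d3=323.19, d4=113.4
d1*d2 < 0 and d3*d4 < 0? no

No, they don't intersect


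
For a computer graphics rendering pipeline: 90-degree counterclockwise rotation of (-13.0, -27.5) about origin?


90° CCW: (x,y) -> (-y, x)
(-13,-27.5) -> (27.5, -13)

(27.5, -13)


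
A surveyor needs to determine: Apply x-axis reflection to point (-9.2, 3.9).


Reflection over x-axis: (x,y) -> (x,-y)
(-9.2, 3.9) -> (-9.2, -3.9)

(-9.2, -3.9)


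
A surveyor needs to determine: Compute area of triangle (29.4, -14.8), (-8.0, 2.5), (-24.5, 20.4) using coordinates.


Area = |x_A(y_B-y_C) + x_B(y_C-y_A) + x_C(y_A-y_B)|/2
= |(-526.26) + (-281.6) + 423.85|/2
= 384.01/2 = 192.005

192.005


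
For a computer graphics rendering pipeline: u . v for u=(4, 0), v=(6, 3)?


u . v = u_x*v_x + u_y*v_y = 4*6 + 0*3
= 24 + 0 = 24

24


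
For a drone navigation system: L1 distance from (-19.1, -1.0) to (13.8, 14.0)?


|(-19.1)-13.8| + |(-1)-14| = 32.9 + 15 = 47.9

47.9


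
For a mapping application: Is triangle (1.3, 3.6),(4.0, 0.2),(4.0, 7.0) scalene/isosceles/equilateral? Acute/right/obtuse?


Side lengths squared: AB^2=18.85, BC^2=46.24, CA^2=18.85
Sorted: [18.85, 18.85, 46.24]
By sides: Isosceles, By angles: Obtuse

Isosceles, Obtuse


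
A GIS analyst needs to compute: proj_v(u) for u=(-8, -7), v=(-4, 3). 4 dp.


u.v = 11, |v| = sqrt(25) = 5
Scalar projection = u.v / |v| = 11 / sqrt(25) = 2.2

2.2


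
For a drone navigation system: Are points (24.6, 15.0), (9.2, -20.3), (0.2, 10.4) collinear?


Cross product: (9.2-24.6)*(10.4-15) - ((-20.3)-15)*(0.2-24.6)
= -790.48

No, not collinear


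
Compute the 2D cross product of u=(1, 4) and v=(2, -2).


u x v = u_x*v_y - u_y*v_x = 1*(-2) - 4*2
= (-2) - 8 = -10

-10


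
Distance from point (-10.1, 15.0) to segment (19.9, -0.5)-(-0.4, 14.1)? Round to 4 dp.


Project P onto AB: t = 1 (clamped to [0,1])
Closest point on segment: (-0.4, 14.1)
Distance: 9.7417

9.7417


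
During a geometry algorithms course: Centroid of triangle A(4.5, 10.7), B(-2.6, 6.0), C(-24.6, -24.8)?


Centroid = ((x_A+x_B+x_C)/3, (y_A+y_B+y_C)/3)
= ((4.5+(-2.6)+(-24.6))/3, (10.7+6+(-24.8))/3)
= (-7.5667, -2.7)

(-7.5667, -2.7)


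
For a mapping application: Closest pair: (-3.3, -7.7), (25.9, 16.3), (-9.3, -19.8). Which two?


d(P0,P1) = 37.7974, d(P0,P2) = 13.5059, d(P1,P2) = 50.4207
Closest: P0 and P2

Closest pair: (-3.3, -7.7) and (-9.3, -19.8), distance = 13.5059


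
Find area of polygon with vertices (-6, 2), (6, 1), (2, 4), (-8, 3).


Shoelace sum: ((-6)*1 - 6*2) + (6*4 - 2*1) + (2*3 - (-8)*4) + ((-8)*2 - (-6)*3)
= 44
Area = |44|/2 = 22

22


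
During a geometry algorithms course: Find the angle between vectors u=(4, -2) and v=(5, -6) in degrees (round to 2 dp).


u.v = 32, |u| = sqrt(20) = 4.4721, |v| = sqrt(61) = 7.8102
cos(theta) = u.v/(|u||v|) = 32/sqrt(1220) = 0.916157
theta = acos(0.916157) = 23.63 degrees

23.63 degrees


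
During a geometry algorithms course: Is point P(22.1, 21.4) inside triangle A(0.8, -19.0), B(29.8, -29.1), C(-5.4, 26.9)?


Cross products: AB x AP = 1386.73, BC x BP = -1346.4, CA x CP = 1228.15
All same sign? no

No, outside


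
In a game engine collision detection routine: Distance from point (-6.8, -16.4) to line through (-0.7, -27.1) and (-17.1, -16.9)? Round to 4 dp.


|cross product| = 113.26
|line direction| = sqrt(373) = 19.3132
Distance = 113.26/sqrt(373) = 5.8644

5.8644


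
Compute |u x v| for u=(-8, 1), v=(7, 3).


|u x v| = |(-8)*3 - 1*7|
= |(-24) - 7| = 31

31


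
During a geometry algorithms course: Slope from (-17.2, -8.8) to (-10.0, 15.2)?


slope = (y2-y1)/(x2-x1) = (15.2-(-8.8))/((-10)-(-17.2)) = 24/7.2 = 3.3333

3.3333


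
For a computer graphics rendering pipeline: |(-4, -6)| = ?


|u| = sqrt((-4)^2 + (-6)^2) = sqrt(52) = 7.2111

7.2111


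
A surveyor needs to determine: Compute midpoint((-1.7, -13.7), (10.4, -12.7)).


M = (((-1.7)+10.4)/2, ((-13.7)+(-12.7))/2)
= (4.35, -13.2)

(4.35, -13.2)


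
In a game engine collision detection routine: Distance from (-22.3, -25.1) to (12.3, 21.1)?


dx=34.6, dy=46.2
d^2 = 34.6^2 + 46.2^2 = 3331.6
d = sqrt(3331.6) = 57.72

57.72
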